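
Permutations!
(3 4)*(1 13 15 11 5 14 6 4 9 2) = [0, 13, 1, 9, 3, 14, 4, 7, 8, 2, 10, 5, 12, 15, 6, 11] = (1 13 15 11 5 14 6 4 3 9 2)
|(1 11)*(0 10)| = |(0 10)(1 11)| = 2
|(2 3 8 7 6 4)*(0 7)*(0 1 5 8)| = 6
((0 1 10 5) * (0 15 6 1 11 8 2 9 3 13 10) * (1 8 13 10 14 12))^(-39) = (0 14)(1 13)(2 9 3 10 5 15 6 8)(11 12)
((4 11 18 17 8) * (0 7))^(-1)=(0 7)(4 8 17 18 11)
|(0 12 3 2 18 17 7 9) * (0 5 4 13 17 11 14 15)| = 24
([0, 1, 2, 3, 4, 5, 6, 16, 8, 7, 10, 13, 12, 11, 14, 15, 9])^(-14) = (7 16 9)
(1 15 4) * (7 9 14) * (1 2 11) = (1 15 4 2 11)(7 9 14) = [0, 15, 11, 3, 2, 5, 6, 9, 8, 14, 10, 1, 12, 13, 7, 4]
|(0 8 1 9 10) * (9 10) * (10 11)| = |(0 8 1 11 10)| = 5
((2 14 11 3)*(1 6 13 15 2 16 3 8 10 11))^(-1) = (1 14 2 15 13 6)(3 16)(8 11 10)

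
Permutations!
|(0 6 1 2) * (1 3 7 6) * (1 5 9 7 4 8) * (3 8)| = 8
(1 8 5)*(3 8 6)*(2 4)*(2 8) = (1 6 3 2 4 8 5) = [0, 6, 4, 2, 8, 1, 3, 7, 5]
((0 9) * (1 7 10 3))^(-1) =((0 9)(1 7 10 3))^(-1) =(0 9)(1 3 10 7)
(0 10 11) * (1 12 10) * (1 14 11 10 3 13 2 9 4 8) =(0 14 11)(1 12 3 13 2 9 4 8) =[14, 12, 9, 13, 8, 5, 6, 7, 1, 4, 10, 0, 3, 2, 11]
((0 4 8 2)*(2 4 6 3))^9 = ((0 6 3 2)(4 8))^9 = (0 6 3 2)(4 8)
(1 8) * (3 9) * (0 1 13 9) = (0 1 8 13 9 3) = [1, 8, 2, 0, 4, 5, 6, 7, 13, 3, 10, 11, 12, 9]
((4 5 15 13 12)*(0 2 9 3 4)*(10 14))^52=(0 13 5 3 2 12 15 4 9)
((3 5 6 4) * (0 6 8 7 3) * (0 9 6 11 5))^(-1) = ((0 11 5 8 7 3)(4 9 6))^(-1) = (0 3 7 8 5 11)(4 6 9)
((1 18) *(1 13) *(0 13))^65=(0 13 1 18)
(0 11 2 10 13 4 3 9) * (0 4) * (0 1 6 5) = (0 11 2 10 13 1 6 5)(3 9 4) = [11, 6, 10, 9, 3, 0, 5, 7, 8, 4, 13, 2, 12, 1]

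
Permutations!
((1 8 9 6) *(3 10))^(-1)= (1 6 9 8)(3 10)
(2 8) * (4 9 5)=(2 8)(4 9 5)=[0, 1, 8, 3, 9, 4, 6, 7, 2, 5]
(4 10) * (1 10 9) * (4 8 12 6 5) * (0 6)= (0 6 5 4 9 1 10 8 12)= [6, 10, 2, 3, 9, 4, 5, 7, 12, 1, 8, 11, 0]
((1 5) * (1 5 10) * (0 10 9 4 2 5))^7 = ((0 10 1 9 4 2 5))^7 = (10)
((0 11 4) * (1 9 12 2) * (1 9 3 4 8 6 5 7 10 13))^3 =((0 11 8 6 5 7 10 13 1 3 4)(2 9 12))^3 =(0 6 10 3 11 5 13 4 8 7 1)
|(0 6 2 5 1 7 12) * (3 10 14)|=21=|(0 6 2 5 1 7 12)(3 10 14)|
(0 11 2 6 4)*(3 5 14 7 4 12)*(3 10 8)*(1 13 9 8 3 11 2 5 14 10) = (0 2 6 12 1 13 9 8 11 5 10 3 14 7 4) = [2, 13, 6, 14, 0, 10, 12, 4, 11, 8, 3, 5, 1, 9, 7]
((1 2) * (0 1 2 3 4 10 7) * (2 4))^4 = ((0 1 3 2 4 10 7))^4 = (0 4 1 10 3 7 2)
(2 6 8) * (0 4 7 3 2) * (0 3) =[4, 1, 6, 2, 7, 5, 8, 0, 3] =(0 4 7)(2 6 8 3)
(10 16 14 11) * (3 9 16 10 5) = (3 9 16 14 11 5) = [0, 1, 2, 9, 4, 3, 6, 7, 8, 16, 10, 5, 12, 13, 11, 15, 14]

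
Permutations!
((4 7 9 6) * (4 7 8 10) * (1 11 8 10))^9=((1 11 8)(4 10)(6 7 9))^9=(11)(4 10)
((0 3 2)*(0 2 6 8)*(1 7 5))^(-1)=(0 8 6 3)(1 5 7)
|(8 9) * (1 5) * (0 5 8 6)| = 6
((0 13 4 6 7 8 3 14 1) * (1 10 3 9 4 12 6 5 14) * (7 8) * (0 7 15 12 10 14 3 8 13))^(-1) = ((1 7 15 12 6 13 10 8 9 4 5 3))^(-1) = (1 3 5 4 9 8 10 13 6 12 15 7)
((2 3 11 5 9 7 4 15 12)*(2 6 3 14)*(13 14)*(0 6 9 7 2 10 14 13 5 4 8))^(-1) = (0 8 7 5 2 9 12 15 4 11 3 6)(10 14)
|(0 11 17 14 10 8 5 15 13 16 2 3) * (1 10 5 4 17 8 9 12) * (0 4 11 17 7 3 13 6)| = 12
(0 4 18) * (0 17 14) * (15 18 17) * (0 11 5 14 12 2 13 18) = [4, 1, 13, 3, 17, 14, 6, 7, 8, 9, 10, 5, 2, 18, 11, 0, 16, 12, 15] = (0 4 17 12 2 13 18 15)(5 14 11)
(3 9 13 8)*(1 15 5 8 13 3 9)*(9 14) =(1 15 5 8 14 9 3) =[0, 15, 2, 1, 4, 8, 6, 7, 14, 3, 10, 11, 12, 13, 9, 5]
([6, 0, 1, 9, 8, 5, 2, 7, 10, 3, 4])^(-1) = [1, 2, 6, 9, 10, 5, 0, 7, 4, 3, 8]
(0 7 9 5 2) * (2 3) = [7, 1, 0, 2, 4, 3, 6, 9, 8, 5] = (0 7 9 5 3 2)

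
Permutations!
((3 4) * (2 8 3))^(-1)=((2 8 3 4))^(-1)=(2 4 3 8)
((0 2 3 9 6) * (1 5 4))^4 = ((0 2 3 9 6)(1 5 4))^4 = (0 6 9 3 2)(1 5 4)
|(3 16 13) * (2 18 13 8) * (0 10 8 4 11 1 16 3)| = |(0 10 8 2 18 13)(1 16 4 11)| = 12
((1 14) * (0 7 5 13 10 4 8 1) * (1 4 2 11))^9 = (14)(4 8) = ((0 7 5 13 10 2 11 1 14)(4 8))^9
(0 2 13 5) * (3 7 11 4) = (0 2 13 5)(3 7 11 4) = [2, 1, 13, 7, 3, 0, 6, 11, 8, 9, 10, 4, 12, 5]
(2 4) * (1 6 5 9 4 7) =(1 6 5 9 4 2 7) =[0, 6, 7, 3, 2, 9, 5, 1, 8, 4]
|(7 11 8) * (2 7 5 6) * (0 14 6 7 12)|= 20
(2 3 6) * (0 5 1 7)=(0 5 1 7)(2 3 6)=[5, 7, 3, 6, 4, 1, 2, 0]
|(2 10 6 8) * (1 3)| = 4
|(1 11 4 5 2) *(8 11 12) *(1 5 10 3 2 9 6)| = 11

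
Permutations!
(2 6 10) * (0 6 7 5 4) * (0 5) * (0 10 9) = (0 6 9)(2 7 10)(4 5) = [6, 1, 7, 3, 5, 4, 9, 10, 8, 0, 2]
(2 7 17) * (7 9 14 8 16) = (2 9 14 8 16 7 17) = [0, 1, 9, 3, 4, 5, 6, 17, 16, 14, 10, 11, 12, 13, 8, 15, 7, 2]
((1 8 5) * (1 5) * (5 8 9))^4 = ((1 9 5 8))^4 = (9)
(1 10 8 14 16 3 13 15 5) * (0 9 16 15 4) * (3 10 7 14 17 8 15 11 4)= (0 9 16 10 15 5 1 7 14 11 4)(3 13)(8 17)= [9, 7, 2, 13, 0, 1, 6, 14, 17, 16, 15, 4, 12, 3, 11, 5, 10, 8]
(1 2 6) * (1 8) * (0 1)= (0 1 2 6 8)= [1, 2, 6, 3, 4, 5, 8, 7, 0]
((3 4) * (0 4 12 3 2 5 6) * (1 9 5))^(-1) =(0 6 5 9 1 2 4)(3 12)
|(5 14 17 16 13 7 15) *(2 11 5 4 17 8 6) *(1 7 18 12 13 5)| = |(1 7 15 4 17 16 5 14 8 6 2 11)(12 13 18)| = 12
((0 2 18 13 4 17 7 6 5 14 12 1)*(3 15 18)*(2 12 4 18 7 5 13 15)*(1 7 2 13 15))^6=(0 3 7 18 15)(1 2 12 13 6)(4 5)(14 17)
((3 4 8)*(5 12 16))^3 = (16)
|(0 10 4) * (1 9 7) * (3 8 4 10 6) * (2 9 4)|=9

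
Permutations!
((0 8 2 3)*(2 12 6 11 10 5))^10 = (0 8 12 6 11 10 5 2 3)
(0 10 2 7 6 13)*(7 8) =[10, 1, 8, 3, 4, 5, 13, 6, 7, 9, 2, 11, 12, 0] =(0 10 2 8 7 6 13)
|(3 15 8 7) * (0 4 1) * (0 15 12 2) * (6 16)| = 18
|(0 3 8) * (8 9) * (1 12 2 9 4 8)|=4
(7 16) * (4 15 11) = (4 15 11)(7 16) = [0, 1, 2, 3, 15, 5, 6, 16, 8, 9, 10, 4, 12, 13, 14, 11, 7]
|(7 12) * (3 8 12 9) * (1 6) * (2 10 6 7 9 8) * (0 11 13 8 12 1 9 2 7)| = 35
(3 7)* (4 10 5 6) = (3 7)(4 10 5 6) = [0, 1, 2, 7, 10, 6, 4, 3, 8, 9, 5]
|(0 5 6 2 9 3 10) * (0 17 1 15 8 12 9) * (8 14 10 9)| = |(0 5 6 2)(1 15 14 10 17)(3 9)(8 12)| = 20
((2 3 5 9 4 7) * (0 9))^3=((0 9 4 7 2 3 5))^3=(0 7 5 4 3 9 2)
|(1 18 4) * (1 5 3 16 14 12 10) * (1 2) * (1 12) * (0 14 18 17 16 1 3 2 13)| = |(0 14 3 1 17 16 18 4 5 2 12 10 13)| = 13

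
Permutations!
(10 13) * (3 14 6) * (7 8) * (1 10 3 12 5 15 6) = (1 10 13 3 14)(5 15 6 12)(7 8) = [0, 10, 2, 14, 4, 15, 12, 8, 7, 9, 13, 11, 5, 3, 1, 6]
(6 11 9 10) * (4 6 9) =[0, 1, 2, 3, 6, 5, 11, 7, 8, 10, 9, 4] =(4 6 11)(9 10)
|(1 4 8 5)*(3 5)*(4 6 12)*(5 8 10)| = 6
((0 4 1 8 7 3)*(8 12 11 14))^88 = ((0 4 1 12 11 14 8 7 3))^88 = (0 7 14 12 4 3 8 11 1)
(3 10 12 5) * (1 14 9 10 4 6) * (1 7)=[0, 14, 2, 4, 6, 3, 7, 1, 8, 10, 12, 11, 5, 13, 9]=(1 14 9 10 12 5 3 4 6 7)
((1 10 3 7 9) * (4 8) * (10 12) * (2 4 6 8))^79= ((1 12 10 3 7 9)(2 4)(6 8))^79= (1 12 10 3 7 9)(2 4)(6 8)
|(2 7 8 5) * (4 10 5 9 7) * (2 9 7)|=|(2 4 10 5 9)(7 8)|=10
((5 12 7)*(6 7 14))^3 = (5 6 12 7 14)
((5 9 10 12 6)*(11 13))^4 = (13)(5 6 12 10 9)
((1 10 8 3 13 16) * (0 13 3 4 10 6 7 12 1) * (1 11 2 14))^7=((0 13 16)(1 6 7 12 11 2 14)(4 10 8))^7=(0 13 16)(4 10 8)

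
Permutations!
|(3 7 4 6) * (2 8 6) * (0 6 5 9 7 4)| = |(0 6 3 4 2 8 5 9 7)| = 9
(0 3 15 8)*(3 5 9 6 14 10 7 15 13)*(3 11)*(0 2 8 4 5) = (2 8)(3 13 11)(4 5 9 6 14 10 7 15) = [0, 1, 8, 13, 5, 9, 14, 15, 2, 6, 7, 3, 12, 11, 10, 4]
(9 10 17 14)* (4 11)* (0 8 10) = (0 8 10 17 14 9)(4 11) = [8, 1, 2, 3, 11, 5, 6, 7, 10, 0, 17, 4, 12, 13, 9, 15, 16, 14]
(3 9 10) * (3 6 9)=(6 9 10)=[0, 1, 2, 3, 4, 5, 9, 7, 8, 10, 6]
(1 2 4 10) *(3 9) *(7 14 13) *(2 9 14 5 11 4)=[0, 9, 2, 14, 10, 11, 6, 5, 8, 3, 1, 4, 12, 7, 13]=(1 9 3 14 13 7 5 11 4 10)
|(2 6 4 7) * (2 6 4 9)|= 5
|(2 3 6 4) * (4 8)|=|(2 3 6 8 4)|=5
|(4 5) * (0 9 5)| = 4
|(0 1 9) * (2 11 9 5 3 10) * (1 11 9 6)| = |(0 11 6 1 5 3 10 2 9)| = 9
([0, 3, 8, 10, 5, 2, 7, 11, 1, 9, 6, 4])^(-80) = [0, 1, 2, 3, 4, 5, 6, 7, 8, 9, 10, 11]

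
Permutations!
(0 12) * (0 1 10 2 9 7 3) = (0 12 1 10 2 9 7 3) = [12, 10, 9, 0, 4, 5, 6, 3, 8, 7, 2, 11, 1]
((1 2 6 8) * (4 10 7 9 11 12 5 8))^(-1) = ((1 2 6 4 10 7 9 11 12 5 8))^(-1) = (1 8 5 12 11 9 7 10 4 6 2)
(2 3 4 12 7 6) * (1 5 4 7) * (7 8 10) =(1 5 4 12)(2 3 8 10 7 6) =[0, 5, 3, 8, 12, 4, 2, 6, 10, 9, 7, 11, 1]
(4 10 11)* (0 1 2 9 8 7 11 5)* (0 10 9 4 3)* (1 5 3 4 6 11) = (0 5 10 3)(1 2 6 11 4 9 8 7) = [5, 2, 6, 0, 9, 10, 11, 1, 7, 8, 3, 4]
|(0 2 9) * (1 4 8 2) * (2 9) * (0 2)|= |(0 1 4 8 9 2)|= 6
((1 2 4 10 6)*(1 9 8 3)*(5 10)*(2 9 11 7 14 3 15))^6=((1 9 8 15 2 4 5 10 6 11 7 14 3))^6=(1 5 3 4 14 2 7 15 11 8 6 9 10)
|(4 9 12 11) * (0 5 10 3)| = |(0 5 10 3)(4 9 12 11)| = 4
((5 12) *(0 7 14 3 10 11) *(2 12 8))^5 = (0 11 10 3 14 7)(2 12 5 8)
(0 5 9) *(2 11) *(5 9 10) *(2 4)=(0 9)(2 11 4)(5 10)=[9, 1, 11, 3, 2, 10, 6, 7, 8, 0, 5, 4]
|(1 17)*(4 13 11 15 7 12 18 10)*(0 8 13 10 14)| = 18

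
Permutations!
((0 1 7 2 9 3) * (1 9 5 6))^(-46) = (0 3 9)(1 6 5 2 7)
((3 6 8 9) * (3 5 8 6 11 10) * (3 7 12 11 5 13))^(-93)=((3 5 8 9 13)(7 12 11 10))^(-93)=(3 8 13 5 9)(7 10 11 12)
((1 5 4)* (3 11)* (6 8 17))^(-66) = ((1 5 4)(3 11)(6 8 17))^(-66) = (17)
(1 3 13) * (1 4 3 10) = (1 10)(3 13 4) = [0, 10, 2, 13, 3, 5, 6, 7, 8, 9, 1, 11, 12, 4]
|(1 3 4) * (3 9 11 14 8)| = 7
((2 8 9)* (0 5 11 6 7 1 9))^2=(0 11 7 9 8 5 6 1 2)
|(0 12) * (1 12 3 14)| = |(0 3 14 1 12)| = 5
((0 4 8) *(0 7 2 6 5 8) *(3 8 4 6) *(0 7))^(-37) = ((0 6 5 4 7 2 3 8))^(-37) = (0 4 3 6 7 8 5 2)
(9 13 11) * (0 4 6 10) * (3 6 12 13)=[4, 1, 2, 6, 12, 5, 10, 7, 8, 3, 0, 9, 13, 11]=(0 4 12 13 11 9 3 6 10)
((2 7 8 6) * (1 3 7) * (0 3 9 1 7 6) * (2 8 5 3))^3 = ((0 2 7 5 3 6 8)(1 9))^3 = (0 5 8 7 6 2 3)(1 9)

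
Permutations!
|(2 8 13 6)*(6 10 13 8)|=2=|(2 6)(10 13)|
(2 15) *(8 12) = (2 15)(8 12) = [0, 1, 15, 3, 4, 5, 6, 7, 12, 9, 10, 11, 8, 13, 14, 2]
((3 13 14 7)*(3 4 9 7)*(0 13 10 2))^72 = (14)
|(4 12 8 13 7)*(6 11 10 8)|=|(4 12 6 11 10 8 13 7)|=8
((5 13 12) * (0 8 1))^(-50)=(0 8 1)(5 13 12)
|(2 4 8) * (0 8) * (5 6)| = 4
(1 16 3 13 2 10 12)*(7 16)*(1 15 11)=(1 7 16 3 13 2 10 12 15 11)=[0, 7, 10, 13, 4, 5, 6, 16, 8, 9, 12, 1, 15, 2, 14, 11, 3]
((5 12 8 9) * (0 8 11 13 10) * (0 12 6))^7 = ((0 8 9 5 6)(10 12 11 13))^7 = (0 9 6 8 5)(10 13 11 12)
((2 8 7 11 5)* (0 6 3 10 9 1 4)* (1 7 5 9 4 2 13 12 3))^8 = ((0 6 1 2 8 5 13 12 3 10 4)(7 11 9))^8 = (0 3 5 1 4 12 8 6 10 13 2)(7 9 11)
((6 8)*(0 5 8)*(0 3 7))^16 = (0 3 8)(5 7 6)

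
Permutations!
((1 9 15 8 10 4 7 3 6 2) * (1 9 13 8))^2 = (1 8 4 3 2 15 13 10 7 6 9)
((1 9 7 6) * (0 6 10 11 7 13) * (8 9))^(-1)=(0 13 9 8 1 6)(7 11 10)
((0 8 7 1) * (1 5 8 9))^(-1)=(0 1 9)(5 7 8)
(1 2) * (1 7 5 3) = [0, 2, 7, 1, 4, 3, 6, 5] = (1 2 7 5 3)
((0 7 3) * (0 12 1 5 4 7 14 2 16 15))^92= ((0 14 2 16 15)(1 5 4 7 3 12))^92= (0 2 15 14 16)(1 4 3)(5 7 12)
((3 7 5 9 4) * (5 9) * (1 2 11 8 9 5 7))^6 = (1 3 4 9 8 11 2) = ((1 2 11 8 9 4 3)(5 7))^6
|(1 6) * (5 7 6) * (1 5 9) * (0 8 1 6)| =7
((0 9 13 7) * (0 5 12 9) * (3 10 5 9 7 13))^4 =((13)(3 10 5 12 7 9))^4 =(13)(3 7 5)(9 12 10)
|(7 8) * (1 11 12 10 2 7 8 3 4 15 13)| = |(1 11 12 10 2 7 3 4 15 13)| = 10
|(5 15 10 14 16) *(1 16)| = |(1 16 5 15 10 14)| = 6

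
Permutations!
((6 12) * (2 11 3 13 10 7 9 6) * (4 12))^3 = ((2 11 3 13 10 7 9 6 4 12))^3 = (2 13 9 12 3 7 4 11 10 6)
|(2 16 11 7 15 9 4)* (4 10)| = |(2 16 11 7 15 9 10 4)| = 8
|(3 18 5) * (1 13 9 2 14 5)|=|(1 13 9 2 14 5 3 18)|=8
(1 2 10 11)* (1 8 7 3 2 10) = [0, 10, 1, 2, 4, 5, 6, 3, 7, 9, 11, 8] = (1 10 11 8 7 3 2)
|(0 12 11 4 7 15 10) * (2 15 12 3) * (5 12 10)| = 10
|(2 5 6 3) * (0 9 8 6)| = 7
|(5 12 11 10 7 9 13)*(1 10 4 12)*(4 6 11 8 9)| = 18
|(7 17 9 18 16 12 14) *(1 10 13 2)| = 28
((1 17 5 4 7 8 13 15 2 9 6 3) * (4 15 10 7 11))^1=((1 17 5 15 2 9 6 3)(4 11)(7 8 13 10))^1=(1 17 5 15 2 9 6 3)(4 11)(7 8 13 10)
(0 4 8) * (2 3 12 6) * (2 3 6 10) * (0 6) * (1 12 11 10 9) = [4, 12, 0, 11, 8, 5, 3, 7, 6, 1, 2, 10, 9] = (0 4 8 6 3 11 10 2)(1 12 9)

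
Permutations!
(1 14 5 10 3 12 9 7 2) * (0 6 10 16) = (0 6 10 3 12 9 7 2 1 14 5 16) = [6, 14, 1, 12, 4, 16, 10, 2, 8, 7, 3, 11, 9, 13, 5, 15, 0]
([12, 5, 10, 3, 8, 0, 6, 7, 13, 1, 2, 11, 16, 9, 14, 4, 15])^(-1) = (0 5 1 9 13 8 4 15 16 12)(2 10)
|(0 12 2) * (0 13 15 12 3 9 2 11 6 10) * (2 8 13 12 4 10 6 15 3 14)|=8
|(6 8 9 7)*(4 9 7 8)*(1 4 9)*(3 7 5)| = |(1 4)(3 7 6 9 8 5)| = 6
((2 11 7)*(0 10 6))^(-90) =(11)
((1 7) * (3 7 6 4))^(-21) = (1 7 3 4 6)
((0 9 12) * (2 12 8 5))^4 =((0 9 8 5 2 12))^4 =(0 2 8)(5 9 12)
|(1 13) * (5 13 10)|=4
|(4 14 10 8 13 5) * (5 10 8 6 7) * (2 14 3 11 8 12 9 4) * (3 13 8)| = 10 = |(2 14 12 9 4 13 10 6 7 5)(3 11)|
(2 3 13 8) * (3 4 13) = [0, 1, 4, 3, 13, 5, 6, 7, 2, 9, 10, 11, 12, 8] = (2 4 13 8)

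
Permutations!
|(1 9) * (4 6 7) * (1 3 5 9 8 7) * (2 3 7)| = 9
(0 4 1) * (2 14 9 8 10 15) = (0 4 1)(2 14 9 8 10 15) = [4, 0, 14, 3, 1, 5, 6, 7, 10, 8, 15, 11, 12, 13, 9, 2]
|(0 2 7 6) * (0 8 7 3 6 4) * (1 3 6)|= |(0 2 6 8 7 4)(1 3)|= 6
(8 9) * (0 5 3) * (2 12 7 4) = [5, 1, 12, 0, 2, 3, 6, 4, 9, 8, 10, 11, 7] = (0 5 3)(2 12 7 4)(8 9)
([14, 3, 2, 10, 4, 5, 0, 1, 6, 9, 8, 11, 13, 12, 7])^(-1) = [6, 7, 2, 1, 4, 5, 8, 14, 10, 9, 3, 11, 13, 12, 0]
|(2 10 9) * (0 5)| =|(0 5)(2 10 9)| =6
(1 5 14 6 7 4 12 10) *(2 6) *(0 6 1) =(0 6 7 4 12 10)(1 5 14 2) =[6, 5, 1, 3, 12, 14, 7, 4, 8, 9, 0, 11, 10, 13, 2]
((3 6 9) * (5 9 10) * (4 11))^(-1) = ((3 6 10 5 9)(4 11))^(-1) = (3 9 5 10 6)(4 11)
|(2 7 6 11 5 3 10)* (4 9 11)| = 9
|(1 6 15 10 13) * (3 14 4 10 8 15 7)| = |(1 6 7 3 14 4 10 13)(8 15)| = 8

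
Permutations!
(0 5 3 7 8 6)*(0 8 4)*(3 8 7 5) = (0 3 5 8 6 7 4) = [3, 1, 2, 5, 0, 8, 7, 4, 6]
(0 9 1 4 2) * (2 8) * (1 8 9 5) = (0 5 1 4 9 8 2) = [5, 4, 0, 3, 9, 1, 6, 7, 2, 8]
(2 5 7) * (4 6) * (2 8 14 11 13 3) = (2 5 7 8 14 11 13 3)(4 6) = [0, 1, 5, 2, 6, 7, 4, 8, 14, 9, 10, 13, 12, 3, 11]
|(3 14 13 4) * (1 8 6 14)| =7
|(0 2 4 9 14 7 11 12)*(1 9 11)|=20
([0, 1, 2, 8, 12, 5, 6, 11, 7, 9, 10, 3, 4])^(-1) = (3 11 7 8)(4 12)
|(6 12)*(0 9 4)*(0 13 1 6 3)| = 8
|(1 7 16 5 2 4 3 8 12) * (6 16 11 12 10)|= 8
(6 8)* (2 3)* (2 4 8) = (2 3 4 8 6) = [0, 1, 3, 4, 8, 5, 2, 7, 6]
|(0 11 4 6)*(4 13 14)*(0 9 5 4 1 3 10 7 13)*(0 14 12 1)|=12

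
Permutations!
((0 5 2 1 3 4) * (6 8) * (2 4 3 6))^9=(1 6 8 2)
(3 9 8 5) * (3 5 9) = (8 9) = [0, 1, 2, 3, 4, 5, 6, 7, 9, 8]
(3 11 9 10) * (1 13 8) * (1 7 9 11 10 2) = [0, 13, 1, 10, 4, 5, 6, 9, 7, 2, 3, 11, 12, 8] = (1 13 8 7 9 2)(3 10)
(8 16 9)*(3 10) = (3 10)(8 16 9) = [0, 1, 2, 10, 4, 5, 6, 7, 16, 8, 3, 11, 12, 13, 14, 15, 9]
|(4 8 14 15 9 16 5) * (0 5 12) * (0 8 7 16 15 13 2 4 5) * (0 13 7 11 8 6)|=|(0 13 2 4 11 8 14 7 16 12 6)(9 15)|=22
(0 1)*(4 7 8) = (0 1)(4 7 8) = [1, 0, 2, 3, 7, 5, 6, 8, 4]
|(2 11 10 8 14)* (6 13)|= |(2 11 10 8 14)(6 13)|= 10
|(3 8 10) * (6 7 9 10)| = 6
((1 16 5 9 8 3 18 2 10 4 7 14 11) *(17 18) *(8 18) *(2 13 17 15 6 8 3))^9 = (1 6 16 8 5 2 9 10 18 4 13 7 17 14 3 11 15) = ((1 16 5 9 18 13 17 3 15 6 8 2 10 4 7 14 11))^9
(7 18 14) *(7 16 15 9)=(7 18 14 16 15 9)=[0, 1, 2, 3, 4, 5, 6, 18, 8, 7, 10, 11, 12, 13, 16, 9, 15, 17, 14]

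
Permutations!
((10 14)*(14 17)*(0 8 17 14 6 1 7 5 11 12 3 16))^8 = (0 12 7 17 16 11 1 8 3 5 6)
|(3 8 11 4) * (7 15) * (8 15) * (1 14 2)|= 6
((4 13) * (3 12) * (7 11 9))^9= ((3 12)(4 13)(7 11 9))^9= (3 12)(4 13)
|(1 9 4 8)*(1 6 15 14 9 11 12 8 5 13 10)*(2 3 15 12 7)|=|(1 11 7 2 3 15 14 9 4 5 13 10)(6 12 8)|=12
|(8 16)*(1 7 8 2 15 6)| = |(1 7 8 16 2 15 6)| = 7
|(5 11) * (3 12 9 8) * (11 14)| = |(3 12 9 8)(5 14 11)| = 12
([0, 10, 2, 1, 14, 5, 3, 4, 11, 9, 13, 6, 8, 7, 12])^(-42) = [0, 13, 2, 10, 12, 5, 1, 14, 6, 9, 7, 3, 11, 4, 8]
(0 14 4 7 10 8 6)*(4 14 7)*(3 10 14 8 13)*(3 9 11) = [7, 1, 2, 10, 4, 5, 0, 14, 6, 11, 13, 3, 12, 9, 8] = (0 7 14 8 6)(3 10 13 9 11)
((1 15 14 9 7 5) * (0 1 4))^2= ((0 1 15 14 9 7 5 4))^2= (0 15 9 5)(1 14 7 4)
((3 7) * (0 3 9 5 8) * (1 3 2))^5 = (0 9 1 8 7 2 5 3)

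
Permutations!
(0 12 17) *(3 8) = (0 12 17)(3 8) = [12, 1, 2, 8, 4, 5, 6, 7, 3, 9, 10, 11, 17, 13, 14, 15, 16, 0]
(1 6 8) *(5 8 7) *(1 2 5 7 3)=(1 6 3)(2 5 8)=[0, 6, 5, 1, 4, 8, 3, 7, 2]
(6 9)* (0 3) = (0 3)(6 9) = [3, 1, 2, 0, 4, 5, 9, 7, 8, 6]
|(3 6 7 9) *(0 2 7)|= 6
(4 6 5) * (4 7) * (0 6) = (0 6 5 7 4) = [6, 1, 2, 3, 0, 7, 5, 4]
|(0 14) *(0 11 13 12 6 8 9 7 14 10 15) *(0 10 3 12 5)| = 22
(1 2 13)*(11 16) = (1 2 13)(11 16) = [0, 2, 13, 3, 4, 5, 6, 7, 8, 9, 10, 16, 12, 1, 14, 15, 11]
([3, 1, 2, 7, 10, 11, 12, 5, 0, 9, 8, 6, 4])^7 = (0 4 11 3 10 6 7 8 12 5)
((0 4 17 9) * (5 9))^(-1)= (0 9 5 17 4)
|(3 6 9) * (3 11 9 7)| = 6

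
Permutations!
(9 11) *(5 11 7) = [0, 1, 2, 3, 4, 11, 6, 5, 8, 7, 10, 9] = (5 11 9 7)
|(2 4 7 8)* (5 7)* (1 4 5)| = 4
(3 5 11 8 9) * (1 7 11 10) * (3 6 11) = [0, 7, 2, 5, 4, 10, 11, 3, 9, 6, 1, 8] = (1 7 3 5 10)(6 11 8 9)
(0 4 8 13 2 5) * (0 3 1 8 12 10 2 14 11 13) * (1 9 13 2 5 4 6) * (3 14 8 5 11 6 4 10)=(0 4 12 3 9 13 8)(1 5 14 6)(2 10 11)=[4, 5, 10, 9, 12, 14, 1, 7, 0, 13, 11, 2, 3, 8, 6]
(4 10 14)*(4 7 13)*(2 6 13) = (2 6 13 4 10 14 7) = [0, 1, 6, 3, 10, 5, 13, 2, 8, 9, 14, 11, 12, 4, 7]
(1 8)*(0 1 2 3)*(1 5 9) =(0 5 9 1 8 2 3) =[5, 8, 3, 0, 4, 9, 6, 7, 2, 1]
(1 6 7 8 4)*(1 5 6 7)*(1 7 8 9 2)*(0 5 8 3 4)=(0 5 6 7 9 2 1 3 4 8)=[5, 3, 1, 4, 8, 6, 7, 9, 0, 2]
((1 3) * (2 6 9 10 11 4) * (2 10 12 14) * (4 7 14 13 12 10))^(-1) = (1 3)(2 14 7 11 10 9 6)(12 13) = ((1 3)(2 6 9 10 11 7 14)(12 13))^(-1)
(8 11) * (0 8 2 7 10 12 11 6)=[8, 1, 7, 3, 4, 5, 0, 10, 6, 9, 12, 2, 11]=(0 8 6)(2 7 10 12 11)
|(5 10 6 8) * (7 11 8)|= |(5 10 6 7 11 8)|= 6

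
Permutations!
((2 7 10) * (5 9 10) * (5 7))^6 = (2 9)(5 10)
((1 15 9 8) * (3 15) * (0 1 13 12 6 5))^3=((0 1 3 15 9 8 13 12 6 5))^3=(0 15 13 5 3 8 6 1 9 12)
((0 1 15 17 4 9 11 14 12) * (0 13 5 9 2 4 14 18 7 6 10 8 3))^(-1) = ((0 1 15 17 14 12 13 5 9 11 18 7 6 10 8 3)(2 4))^(-1) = (0 3 8 10 6 7 18 11 9 5 13 12 14 17 15 1)(2 4)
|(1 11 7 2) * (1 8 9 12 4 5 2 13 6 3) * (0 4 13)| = 13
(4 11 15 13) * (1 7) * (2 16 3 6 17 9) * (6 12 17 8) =(1 7)(2 16 3 12 17 9)(4 11 15 13)(6 8) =[0, 7, 16, 12, 11, 5, 8, 1, 6, 2, 10, 15, 17, 4, 14, 13, 3, 9]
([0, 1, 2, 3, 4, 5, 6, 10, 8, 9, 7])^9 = (7 10)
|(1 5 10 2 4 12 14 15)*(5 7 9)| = 10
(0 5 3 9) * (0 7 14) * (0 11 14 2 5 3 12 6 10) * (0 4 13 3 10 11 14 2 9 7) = [10, 1, 5, 7, 13, 12, 11, 9, 8, 0, 4, 2, 6, 3, 14] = (14)(0 10 4 13 3 7 9)(2 5 12 6 11)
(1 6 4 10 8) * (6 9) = (1 9 6 4 10 8) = [0, 9, 2, 3, 10, 5, 4, 7, 1, 6, 8]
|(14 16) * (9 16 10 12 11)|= 6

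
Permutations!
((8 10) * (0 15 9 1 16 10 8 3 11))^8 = ((0 15 9 1 16 10 3 11))^8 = (16)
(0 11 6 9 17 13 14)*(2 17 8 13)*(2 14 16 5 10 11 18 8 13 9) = (0 18 8 9 13 16 5 10 11 6 2 17 14) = [18, 1, 17, 3, 4, 10, 2, 7, 9, 13, 11, 6, 12, 16, 0, 15, 5, 14, 8]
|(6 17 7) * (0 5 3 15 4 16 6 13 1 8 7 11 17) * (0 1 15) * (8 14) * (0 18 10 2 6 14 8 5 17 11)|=|(0 17)(1 8 7 13 15 4 16 14 5 3 18 10 2 6)|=14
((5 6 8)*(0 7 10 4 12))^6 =(0 7 10 4 12)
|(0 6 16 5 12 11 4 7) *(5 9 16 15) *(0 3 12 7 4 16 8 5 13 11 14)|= 13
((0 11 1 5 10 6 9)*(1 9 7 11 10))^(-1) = ((0 10 6 7 11 9)(1 5))^(-1) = (0 9 11 7 6 10)(1 5)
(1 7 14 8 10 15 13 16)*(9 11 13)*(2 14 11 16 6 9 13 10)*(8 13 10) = (1 7 11 8 2 14 13 6 9 16)(10 15) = [0, 7, 14, 3, 4, 5, 9, 11, 2, 16, 15, 8, 12, 6, 13, 10, 1]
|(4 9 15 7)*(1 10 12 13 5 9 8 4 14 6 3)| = |(1 10 12 13 5 9 15 7 14 6 3)(4 8)| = 22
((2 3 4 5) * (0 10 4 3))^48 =((0 10 4 5 2))^48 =(0 5 10 2 4)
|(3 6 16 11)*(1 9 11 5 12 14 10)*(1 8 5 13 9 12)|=|(1 12 14 10 8 5)(3 6 16 13 9 11)|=6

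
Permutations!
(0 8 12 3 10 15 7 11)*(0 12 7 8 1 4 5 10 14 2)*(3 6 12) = (0 1 4 5 10 15 8 7 11 3 14 2)(6 12) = [1, 4, 0, 14, 5, 10, 12, 11, 7, 9, 15, 3, 6, 13, 2, 8]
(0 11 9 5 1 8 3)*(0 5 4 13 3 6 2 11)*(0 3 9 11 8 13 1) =(0 3 5)(1 13 9 4)(2 8 6) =[3, 13, 8, 5, 1, 0, 2, 7, 6, 4, 10, 11, 12, 9]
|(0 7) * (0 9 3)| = 4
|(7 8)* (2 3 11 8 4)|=6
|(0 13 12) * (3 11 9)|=3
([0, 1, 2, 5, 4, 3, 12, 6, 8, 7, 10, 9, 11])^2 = (6 11 7 12 9)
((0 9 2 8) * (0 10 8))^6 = (10)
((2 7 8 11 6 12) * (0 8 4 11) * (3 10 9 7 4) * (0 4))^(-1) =(0 2 12 6 11 4 8)(3 7 9 10)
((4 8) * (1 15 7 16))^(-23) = (1 15 7 16)(4 8)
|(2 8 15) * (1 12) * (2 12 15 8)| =3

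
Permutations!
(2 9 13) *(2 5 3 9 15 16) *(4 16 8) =(2 15 8 4 16)(3 9 13 5) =[0, 1, 15, 9, 16, 3, 6, 7, 4, 13, 10, 11, 12, 5, 14, 8, 2]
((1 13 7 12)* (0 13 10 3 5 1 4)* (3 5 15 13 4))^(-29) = (0 4)(1 10 5)(3 15 13 7 12)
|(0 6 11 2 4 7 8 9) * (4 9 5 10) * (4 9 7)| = 9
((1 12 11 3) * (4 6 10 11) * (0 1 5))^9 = (12)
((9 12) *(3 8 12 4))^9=((3 8 12 9 4))^9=(3 4 9 12 8)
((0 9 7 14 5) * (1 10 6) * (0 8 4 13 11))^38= (0 7 5 4 11 9 14 8 13)(1 6 10)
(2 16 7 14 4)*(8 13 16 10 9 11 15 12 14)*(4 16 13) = [0, 1, 10, 3, 2, 5, 6, 8, 4, 11, 9, 15, 14, 13, 16, 12, 7] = (2 10 9 11 15 12 14 16 7 8 4)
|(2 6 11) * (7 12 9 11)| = 6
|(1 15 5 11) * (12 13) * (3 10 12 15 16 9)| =10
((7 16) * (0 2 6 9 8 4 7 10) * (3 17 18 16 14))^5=(0 4 18 6 14 10 8 17 2 7 16 9 3)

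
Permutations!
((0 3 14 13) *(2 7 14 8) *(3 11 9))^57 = (0 3 7)(2 13 9)(8 14 11)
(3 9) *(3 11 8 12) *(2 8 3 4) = (2 8 12 4)(3 9 11) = [0, 1, 8, 9, 2, 5, 6, 7, 12, 11, 10, 3, 4]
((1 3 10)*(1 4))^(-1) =(1 4 10 3)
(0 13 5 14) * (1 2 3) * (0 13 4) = [4, 2, 3, 1, 0, 14, 6, 7, 8, 9, 10, 11, 12, 5, 13] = (0 4)(1 2 3)(5 14 13)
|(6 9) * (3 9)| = |(3 9 6)| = 3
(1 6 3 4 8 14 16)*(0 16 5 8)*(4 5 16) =[4, 6, 2, 5, 0, 8, 3, 7, 14, 9, 10, 11, 12, 13, 16, 15, 1] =(0 4)(1 6 3 5 8 14 16)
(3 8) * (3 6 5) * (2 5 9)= (2 5 3 8 6 9)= [0, 1, 5, 8, 4, 3, 9, 7, 6, 2]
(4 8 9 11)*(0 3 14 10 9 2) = (0 3 14 10 9 11 4 8 2) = [3, 1, 0, 14, 8, 5, 6, 7, 2, 11, 9, 4, 12, 13, 10]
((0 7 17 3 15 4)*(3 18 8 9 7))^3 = (0 4 15 3)(7 8 17 9 18)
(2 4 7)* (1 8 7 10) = [0, 8, 4, 3, 10, 5, 6, 2, 7, 9, 1] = (1 8 7 2 4 10)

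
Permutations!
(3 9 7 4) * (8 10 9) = (3 8 10 9 7 4) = [0, 1, 2, 8, 3, 5, 6, 4, 10, 7, 9]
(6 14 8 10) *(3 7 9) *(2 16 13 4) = (2 16 13 4)(3 7 9)(6 14 8 10) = [0, 1, 16, 7, 2, 5, 14, 9, 10, 3, 6, 11, 12, 4, 8, 15, 13]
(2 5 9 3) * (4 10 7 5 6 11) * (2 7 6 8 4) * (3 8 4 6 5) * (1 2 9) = (1 2 4 10 5)(3 7)(6 11 9 8) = [0, 2, 4, 7, 10, 1, 11, 3, 6, 8, 5, 9]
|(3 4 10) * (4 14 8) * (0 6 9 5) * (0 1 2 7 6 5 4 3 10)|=|(0 5 1 2 7 6 9 4)(3 14 8)|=24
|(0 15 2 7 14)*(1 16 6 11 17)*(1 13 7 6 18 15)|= 12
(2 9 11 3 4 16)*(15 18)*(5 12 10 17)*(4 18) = [0, 1, 9, 18, 16, 12, 6, 7, 8, 11, 17, 3, 10, 13, 14, 4, 2, 5, 15] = (2 9 11 3 18 15 4 16)(5 12 10 17)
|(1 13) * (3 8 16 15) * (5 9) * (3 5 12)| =|(1 13)(3 8 16 15 5 9 12)| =14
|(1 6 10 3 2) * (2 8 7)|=7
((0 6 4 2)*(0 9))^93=((0 6 4 2 9))^93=(0 2 6 9 4)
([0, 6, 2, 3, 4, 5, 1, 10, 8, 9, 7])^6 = (10)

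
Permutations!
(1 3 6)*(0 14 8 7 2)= (0 14 8 7 2)(1 3 6)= [14, 3, 0, 6, 4, 5, 1, 2, 7, 9, 10, 11, 12, 13, 8]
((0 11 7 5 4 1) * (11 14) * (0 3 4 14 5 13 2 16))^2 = ((0 5 14 11 7 13 2 16)(1 3 4))^2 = (0 14 7 2)(1 4 3)(5 11 13 16)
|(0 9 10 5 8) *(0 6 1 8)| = |(0 9 10 5)(1 8 6)| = 12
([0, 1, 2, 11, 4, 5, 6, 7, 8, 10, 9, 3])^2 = [0, 1, 2, 3, 4, 5, 6, 7, 8, 9, 10, 11]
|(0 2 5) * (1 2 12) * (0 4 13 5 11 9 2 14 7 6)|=6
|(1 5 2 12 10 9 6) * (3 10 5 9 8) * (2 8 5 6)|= 20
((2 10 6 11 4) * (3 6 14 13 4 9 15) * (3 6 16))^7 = ((2 10 14 13 4)(3 16)(6 11 9 15))^7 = (2 14 4 10 13)(3 16)(6 15 9 11)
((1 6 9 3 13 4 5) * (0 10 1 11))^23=(0 6 13 11 1 3 5 10 9 4)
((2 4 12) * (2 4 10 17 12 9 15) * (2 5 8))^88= ((2 10 17 12 4 9 15 5 8))^88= (2 5 9 12 10 8 15 4 17)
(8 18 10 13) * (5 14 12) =(5 14 12)(8 18 10 13) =[0, 1, 2, 3, 4, 14, 6, 7, 18, 9, 13, 11, 5, 8, 12, 15, 16, 17, 10]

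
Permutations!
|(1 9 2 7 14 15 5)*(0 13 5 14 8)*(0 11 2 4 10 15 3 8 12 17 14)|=|(0 13 5 1 9 4 10 15)(2 7 12 17 14 3 8 11)|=8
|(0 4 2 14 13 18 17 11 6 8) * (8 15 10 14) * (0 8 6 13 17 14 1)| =|(0 4 2 6 15 10 1)(11 13 18 14 17)| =35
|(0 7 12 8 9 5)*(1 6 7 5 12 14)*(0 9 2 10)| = |(0 5 9 12 8 2 10)(1 6 7 14)| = 28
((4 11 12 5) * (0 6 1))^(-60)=(12)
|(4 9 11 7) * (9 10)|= 5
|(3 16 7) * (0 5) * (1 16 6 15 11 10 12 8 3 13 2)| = 70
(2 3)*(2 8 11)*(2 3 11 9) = (2 11 3 8 9) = [0, 1, 11, 8, 4, 5, 6, 7, 9, 2, 10, 3]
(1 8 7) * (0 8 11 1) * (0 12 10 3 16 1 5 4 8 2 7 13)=(0 2 7 12 10 3 16 1 11 5 4 8 13)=[2, 11, 7, 16, 8, 4, 6, 12, 13, 9, 3, 5, 10, 0, 14, 15, 1]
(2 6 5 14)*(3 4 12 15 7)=(2 6 5 14)(3 4 12 15 7)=[0, 1, 6, 4, 12, 14, 5, 3, 8, 9, 10, 11, 15, 13, 2, 7]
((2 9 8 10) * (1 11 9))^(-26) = (1 10 9)(2 8 11)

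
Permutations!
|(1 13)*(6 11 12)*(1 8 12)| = 6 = |(1 13 8 12 6 11)|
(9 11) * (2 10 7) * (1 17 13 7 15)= (1 17 13 7 2 10 15)(9 11)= [0, 17, 10, 3, 4, 5, 6, 2, 8, 11, 15, 9, 12, 7, 14, 1, 16, 13]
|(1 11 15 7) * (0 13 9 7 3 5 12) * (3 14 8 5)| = 11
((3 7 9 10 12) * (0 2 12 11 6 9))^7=(0 12 7 2 3)(6 11 10 9)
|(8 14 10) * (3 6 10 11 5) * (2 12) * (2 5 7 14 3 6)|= 21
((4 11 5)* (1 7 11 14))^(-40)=(1 11 4)(5 14 7)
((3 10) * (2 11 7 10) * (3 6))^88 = (2 6 7)(3 10 11)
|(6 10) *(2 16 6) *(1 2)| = |(1 2 16 6 10)| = 5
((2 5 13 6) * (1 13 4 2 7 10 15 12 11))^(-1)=((1 13 6 7 10 15 12 11)(2 5 4))^(-1)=(1 11 12 15 10 7 6 13)(2 4 5)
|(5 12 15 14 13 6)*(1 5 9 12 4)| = 6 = |(1 5 4)(6 9 12 15 14 13)|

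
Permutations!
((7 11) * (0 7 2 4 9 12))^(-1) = (0 12 9 4 2 11 7)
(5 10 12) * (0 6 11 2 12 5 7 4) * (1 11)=(0 6 1 11 2 12 7 4)(5 10)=[6, 11, 12, 3, 0, 10, 1, 4, 8, 9, 5, 2, 7]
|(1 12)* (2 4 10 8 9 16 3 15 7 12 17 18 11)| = |(1 17 18 11 2 4 10 8 9 16 3 15 7 12)| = 14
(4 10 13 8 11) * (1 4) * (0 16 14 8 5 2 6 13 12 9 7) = (0 16 14 8 11 1 4 10 12 9 7)(2 6 13 5) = [16, 4, 6, 3, 10, 2, 13, 0, 11, 7, 12, 1, 9, 5, 8, 15, 14]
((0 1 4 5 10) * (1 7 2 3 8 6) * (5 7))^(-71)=(0 5 10)(1 6 8 3 2 7 4)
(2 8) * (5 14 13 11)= (2 8)(5 14 13 11)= [0, 1, 8, 3, 4, 14, 6, 7, 2, 9, 10, 5, 12, 11, 13]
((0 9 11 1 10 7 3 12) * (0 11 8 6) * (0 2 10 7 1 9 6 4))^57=((0 6 2 10 1 7 3 12 11 9 8 4))^57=(0 9 3 10)(1 6 8 12)(2 4 11 7)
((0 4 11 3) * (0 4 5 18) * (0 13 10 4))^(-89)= ((0 5 18 13 10 4 11 3))^(-89)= (0 3 11 4 10 13 18 5)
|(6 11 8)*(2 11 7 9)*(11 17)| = |(2 17 11 8 6 7 9)| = 7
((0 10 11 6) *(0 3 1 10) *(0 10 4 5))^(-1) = (0 5 4 1 3 6 11 10)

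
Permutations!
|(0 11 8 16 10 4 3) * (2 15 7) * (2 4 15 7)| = 10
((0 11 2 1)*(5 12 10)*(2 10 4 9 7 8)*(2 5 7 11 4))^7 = ((0 4 9 11 10 7 8 5 12 2 1))^7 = (0 5 11 1 8 9 2 7 4 12 10)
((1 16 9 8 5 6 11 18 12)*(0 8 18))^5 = ((0 8 5 6 11)(1 16 9 18 12))^5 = (18)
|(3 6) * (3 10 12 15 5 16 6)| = 6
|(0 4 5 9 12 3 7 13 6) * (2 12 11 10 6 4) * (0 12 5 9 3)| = 12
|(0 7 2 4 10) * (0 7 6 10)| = |(0 6 10 7 2 4)| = 6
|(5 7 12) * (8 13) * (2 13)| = 3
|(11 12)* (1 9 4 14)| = 4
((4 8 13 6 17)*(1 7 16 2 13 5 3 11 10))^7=(1 4 7 8 16 5 2 3 13 11 6 10 17)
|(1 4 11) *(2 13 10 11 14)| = |(1 4 14 2 13 10 11)| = 7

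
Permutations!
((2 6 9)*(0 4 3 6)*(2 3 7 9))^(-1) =(0 2 6 3 9 7 4)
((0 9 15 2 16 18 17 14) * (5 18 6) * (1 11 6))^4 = (0 16 5)(1 18 9)(2 6 14)(11 17 15)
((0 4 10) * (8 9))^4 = ((0 4 10)(8 9))^4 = (0 4 10)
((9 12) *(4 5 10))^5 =(4 10 5)(9 12)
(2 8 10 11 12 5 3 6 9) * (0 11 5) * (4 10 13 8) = (0 11 12)(2 4 10 5 3 6 9)(8 13) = [11, 1, 4, 6, 10, 3, 9, 7, 13, 2, 5, 12, 0, 8]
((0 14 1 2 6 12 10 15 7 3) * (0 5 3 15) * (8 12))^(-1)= ((0 14 1 2 6 8 12 10)(3 5)(7 15))^(-1)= (0 10 12 8 6 2 1 14)(3 5)(7 15)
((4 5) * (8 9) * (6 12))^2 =(12)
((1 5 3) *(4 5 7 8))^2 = ((1 7 8 4 5 3))^2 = (1 8 5)(3 7 4)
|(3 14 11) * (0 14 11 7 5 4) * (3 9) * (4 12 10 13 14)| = |(0 4)(3 11 9)(5 12 10 13 14 7)| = 6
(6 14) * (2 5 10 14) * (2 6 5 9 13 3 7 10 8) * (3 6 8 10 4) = (2 9 13 6 8)(3 7 4)(5 10 14) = [0, 1, 9, 7, 3, 10, 8, 4, 2, 13, 14, 11, 12, 6, 5]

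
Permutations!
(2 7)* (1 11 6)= (1 11 6)(2 7)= [0, 11, 7, 3, 4, 5, 1, 2, 8, 9, 10, 6]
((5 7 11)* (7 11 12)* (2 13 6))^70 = ((2 13 6)(5 11)(7 12))^70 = (2 13 6)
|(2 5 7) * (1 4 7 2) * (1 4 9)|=2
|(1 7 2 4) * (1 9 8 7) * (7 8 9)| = 3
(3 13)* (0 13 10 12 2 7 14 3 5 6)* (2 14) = [13, 1, 7, 10, 4, 6, 0, 2, 8, 9, 12, 11, 14, 5, 3] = (0 13 5 6)(2 7)(3 10 12 14)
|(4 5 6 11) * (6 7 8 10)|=|(4 5 7 8 10 6 11)|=7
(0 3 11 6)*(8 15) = (0 3 11 6)(8 15) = [3, 1, 2, 11, 4, 5, 0, 7, 15, 9, 10, 6, 12, 13, 14, 8]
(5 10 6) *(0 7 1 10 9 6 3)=[7, 10, 2, 0, 4, 9, 5, 1, 8, 6, 3]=(0 7 1 10 3)(5 9 6)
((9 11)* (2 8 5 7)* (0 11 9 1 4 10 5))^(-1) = (0 8 2 7 5 10 4 1 11)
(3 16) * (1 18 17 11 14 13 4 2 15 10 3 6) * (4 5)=(1 18 17 11 14 13 5 4 2 15 10 3 16 6)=[0, 18, 15, 16, 2, 4, 1, 7, 8, 9, 3, 14, 12, 5, 13, 10, 6, 11, 17]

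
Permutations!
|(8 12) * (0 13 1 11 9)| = |(0 13 1 11 9)(8 12)| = 10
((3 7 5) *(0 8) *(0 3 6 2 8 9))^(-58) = (9)(2 3 5)(6 8 7)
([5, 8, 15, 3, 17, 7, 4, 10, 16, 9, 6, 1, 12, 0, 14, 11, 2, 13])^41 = [5, 11, 16, 3, 17, 7, 4, 10, 1, 9, 6, 15, 12, 0, 14, 2, 8, 13]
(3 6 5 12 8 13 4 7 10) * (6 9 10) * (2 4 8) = (2 4 7 6 5 12)(3 9 10)(8 13) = [0, 1, 4, 9, 7, 12, 5, 6, 13, 10, 3, 11, 2, 8]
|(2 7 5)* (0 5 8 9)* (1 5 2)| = 10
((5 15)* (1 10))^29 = (1 10)(5 15)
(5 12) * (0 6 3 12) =[6, 1, 2, 12, 4, 0, 3, 7, 8, 9, 10, 11, 5] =(0 6 3 12 5)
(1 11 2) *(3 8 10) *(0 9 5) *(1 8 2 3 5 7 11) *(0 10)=[9, 1, 8, 2, 4, 10, 6, 11, 0, 7, 5, 3]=(0 9 7 11 3 2 8)(5 10)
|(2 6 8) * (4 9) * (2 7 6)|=6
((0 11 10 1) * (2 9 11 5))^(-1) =(0 1 10 11 9 2 5)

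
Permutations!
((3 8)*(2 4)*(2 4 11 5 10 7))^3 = (2 10 11 7 5)(3 8)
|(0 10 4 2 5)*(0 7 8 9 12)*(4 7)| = 6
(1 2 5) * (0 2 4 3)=(0 2 5 1 4 3)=[2, 4, 5, 0, 3, 1]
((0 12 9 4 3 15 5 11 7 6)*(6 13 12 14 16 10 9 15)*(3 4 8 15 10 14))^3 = ((0 3 6)(5 11 7 13 12 10 9 8 15)(14 16))^3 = (5 13 9)(7 10 15)(8 11 12)(14 16)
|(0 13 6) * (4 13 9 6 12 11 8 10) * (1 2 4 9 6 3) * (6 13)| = 12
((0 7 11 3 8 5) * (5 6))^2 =((0 7 11 3 8 6 5))^2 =(0 11 8 5 7 3 6)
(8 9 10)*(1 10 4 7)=[0, 10, 2, 3, 7, 5, 6, 1, 9, 4, 8]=(1 10 8 9 4 7)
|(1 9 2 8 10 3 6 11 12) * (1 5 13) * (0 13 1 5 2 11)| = |(0 13 5 1 9 11 12 2 8 10 3 6)| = 12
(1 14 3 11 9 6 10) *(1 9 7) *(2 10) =(1 14 3 11 7)(2 10 9 6) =[0, 14, 10, 11, 4, 5, 2, 1, 8, 6, 9, 7, 12, 13, 3]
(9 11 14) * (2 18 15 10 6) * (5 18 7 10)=(2 7 10 6)(5 18 15)(9 11 14)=[0, 1, 7, 3, 4, 18, 2, 10, 8, 11, 6, 14, 12, 13, 9, 5, 16, 17, 15]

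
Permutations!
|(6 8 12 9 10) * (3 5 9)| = 7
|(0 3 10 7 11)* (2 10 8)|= |(0 3 8 2 10 7 11)|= 7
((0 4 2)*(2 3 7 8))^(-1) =(0 2 8 7 3 4) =((0 4 3 7 8 2))^(-1)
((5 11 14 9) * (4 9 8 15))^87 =((4 9 5 11 14 8 15))^87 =(4 11 15 5 8 9 14)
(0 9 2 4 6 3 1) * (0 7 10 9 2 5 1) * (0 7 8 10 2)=[0, 8, 4, 7, 6, 1, 3, 2, 10, 5, 9]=(1 8 10 9 5)(2 4 6 3 7)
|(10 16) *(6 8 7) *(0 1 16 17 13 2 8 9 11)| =12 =|(0 1 16 10 17 13 2 8 7 6 9 11)|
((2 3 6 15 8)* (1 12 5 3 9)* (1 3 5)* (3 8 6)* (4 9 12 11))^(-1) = ((1 11 4 9 8 2 12)(6 15))^(-1) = (1 12 2 8 9 4 11)(6 15)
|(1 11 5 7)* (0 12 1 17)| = |(0 12 1 11 5 7 17)| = 7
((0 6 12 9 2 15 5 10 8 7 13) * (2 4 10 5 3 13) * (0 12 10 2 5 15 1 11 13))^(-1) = ((0 6 10 8 7 5 15 3)(1 11 13 12 9 4 2))^(-1) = (0 3 15 5 7 8 10 6)(1 2 4 9 12 13 11)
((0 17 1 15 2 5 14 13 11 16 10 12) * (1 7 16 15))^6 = ((0 17 7 16 10 12)(2 5 14 13 11 15))^6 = (17)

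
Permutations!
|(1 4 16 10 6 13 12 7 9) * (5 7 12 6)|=|(1 4 16 10 5 7 9)(6 13)|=14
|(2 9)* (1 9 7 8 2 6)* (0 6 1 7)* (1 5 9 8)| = 6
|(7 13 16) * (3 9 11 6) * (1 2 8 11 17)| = |(1 2 8 11 6 3 9 17)(7 13 16)| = 24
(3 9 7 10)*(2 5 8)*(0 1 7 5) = (0 1 7 10 3 9 5 8 2) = [1, 7, 0, 9, 4, 8, 6, 10, 2, 5, 3]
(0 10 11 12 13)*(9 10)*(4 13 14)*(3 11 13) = [9, 1, 2, 11, 3, 5, 6, 7, 8, 10, 13, 12, 14, 0, 4] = (0 9 10 13)(3 11 12 14 4)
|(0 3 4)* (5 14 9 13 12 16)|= |(0 3 4)(5 14 9 13 12 16)|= 6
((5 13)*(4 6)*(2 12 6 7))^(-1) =((2 12 6 4 7)(5 13))^(-1) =(2 7 4 6 12)(5 13)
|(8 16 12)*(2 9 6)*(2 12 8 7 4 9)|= |(4 9 6 12 7)(8 16)|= 10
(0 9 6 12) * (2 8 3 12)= (0 9 6 2 8 3 12)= [9, 1, 8, 12, 4, 5, 2, 7, 3, 6, 10, 11, 0]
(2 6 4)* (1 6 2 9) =(1 6 4 9) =[0, 6, 2, 3, 9, 5, 4, 7, 8, 1]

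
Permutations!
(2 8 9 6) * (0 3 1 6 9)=(9)(0 3 1 6 2 8)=[3, 6, 8, 1, 4, 5, 2, 7, 0, 9]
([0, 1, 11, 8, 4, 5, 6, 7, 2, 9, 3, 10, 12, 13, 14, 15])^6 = [0, 1, 11, 8, 4, 5, 6, 7, 2, 9, 3, 10, 12, 13, 14, 15]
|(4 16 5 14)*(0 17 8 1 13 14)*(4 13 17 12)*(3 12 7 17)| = |(0 7 17 8 1 3 12 4 16 5)(13 14)| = 10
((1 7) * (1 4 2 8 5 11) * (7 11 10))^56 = (11)(2 5 7)(4 8 10)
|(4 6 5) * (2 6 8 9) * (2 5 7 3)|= |(2 6 7 3)(4 8 9 5)|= 4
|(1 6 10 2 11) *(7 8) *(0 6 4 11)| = 12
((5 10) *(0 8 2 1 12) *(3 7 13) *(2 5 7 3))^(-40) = (0 13 8 2 5 1 10 12 7)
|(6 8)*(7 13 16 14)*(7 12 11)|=|(6 8)(7 13 16 14 12 11)|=6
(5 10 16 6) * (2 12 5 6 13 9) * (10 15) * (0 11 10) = [11, 1, 12, 3, 4, 15, 6, 7, 8, 2, 16, 10, 5, 9, 14, 0, 13] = (0 11 10 16 13 9 2 12 5 15)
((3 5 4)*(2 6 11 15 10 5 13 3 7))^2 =(2 11 10 4)(5 7 6 15)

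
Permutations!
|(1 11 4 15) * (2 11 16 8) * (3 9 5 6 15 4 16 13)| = |(1 13 3 9 5 6 15)(2 11 16 8)| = 28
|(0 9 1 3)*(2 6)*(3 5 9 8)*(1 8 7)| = |(0 7 1 5 9 8 3)(2 6)| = 14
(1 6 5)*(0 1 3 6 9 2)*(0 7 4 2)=(0 1 9)(2 7 4)(3 6 5)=[1, 9, 7, 6, 2, 3, 5, 4, 8, 0]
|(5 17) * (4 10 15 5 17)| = 4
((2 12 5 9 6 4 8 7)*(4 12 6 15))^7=((2 6 12 5 9 15 4 8 7))^7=(2 8 15 5 6 7 4 9 12)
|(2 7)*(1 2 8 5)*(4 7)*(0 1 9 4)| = 15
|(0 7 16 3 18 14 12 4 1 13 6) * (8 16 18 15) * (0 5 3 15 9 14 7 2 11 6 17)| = |(0 2 11 6 5 3 9 14 12 4 1 13 17)(7 18)(8 16 15)| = 78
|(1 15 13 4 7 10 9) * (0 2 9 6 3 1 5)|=8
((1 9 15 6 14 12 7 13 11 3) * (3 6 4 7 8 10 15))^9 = ((1 9 3)(4 7 13 11 6 14 12 8 10 15))^9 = (4 15 10 8 12 14 6 11 13 7)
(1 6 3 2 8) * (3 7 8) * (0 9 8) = [9, 6, 3, 2, 4, 5, 7, 0, 1, 8] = (0 9 8 1 6 7)(2 3)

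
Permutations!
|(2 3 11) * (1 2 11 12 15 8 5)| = 7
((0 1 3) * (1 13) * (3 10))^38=((0 13 1 10 3))^38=(0 10 13 3 1)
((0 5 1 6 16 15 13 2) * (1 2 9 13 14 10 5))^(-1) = ((0 1 6 16 15 14 10 5 2)(9 13))^(-1) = (0 2 5 10 14 15 16 6 1)(9 13)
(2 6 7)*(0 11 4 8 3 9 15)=(0 11 4 8 3 9 15)(2 6 7)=[11, 1, 6, 9, 8, 5, 7, 2, 3, 15, 10, 4, 12, 13, 14, 0]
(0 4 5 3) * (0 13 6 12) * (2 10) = (0 4 5 3 13 6 12)(2 10) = [4, 1, 10, 13, 5, 3, 12, 7, 8, 9, 2, 11, 0, 6]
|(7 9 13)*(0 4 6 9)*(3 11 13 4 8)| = |(0 8 3 11 13 7)(4 6 9)| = 6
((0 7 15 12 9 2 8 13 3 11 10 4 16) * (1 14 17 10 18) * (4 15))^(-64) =(1 14 17 10 15 12 9 2 8 13 3 11 18)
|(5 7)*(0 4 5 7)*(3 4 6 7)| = |(0 6 7 3 4 5)| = 6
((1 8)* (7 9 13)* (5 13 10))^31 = (1 8)(5 13 7 9 10)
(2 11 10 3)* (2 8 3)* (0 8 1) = [8, 0, 11, 1, 4, 5, 6, 7, 3, 9, 2, 10] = (0 8 3 1)(2 11 10)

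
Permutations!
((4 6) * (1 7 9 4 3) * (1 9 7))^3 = (3 6 4 9)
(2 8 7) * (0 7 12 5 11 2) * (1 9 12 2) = (0 7)(1 9 12 5 11)(2 8) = [7, 9, 8, 3, 4, 11, 6, 0, 2, 12, 10, 1, 5]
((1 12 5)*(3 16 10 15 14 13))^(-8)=(1 12 5)(3 14 10)(13 15 16)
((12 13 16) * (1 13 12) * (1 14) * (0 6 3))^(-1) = ((0 6 3)(1 13 16 14))^(-1) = (0 3 6)(1 14 16 13)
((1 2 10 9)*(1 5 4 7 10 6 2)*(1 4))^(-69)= (1 10)(2 6)(4 9)(5 7)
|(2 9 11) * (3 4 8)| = |(2 9 11)(3 4 8)| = 3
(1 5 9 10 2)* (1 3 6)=(1 5 9 10 2 3 6)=[0, 5, 3, 6, 4, 9, 1, 7, 8, 10, 2]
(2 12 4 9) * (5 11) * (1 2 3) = (1 2 12 4 9 3)(5 11) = [0, 2, 12, 1, 9, 11, 6, 7, 8, 3, 10, 5, 4]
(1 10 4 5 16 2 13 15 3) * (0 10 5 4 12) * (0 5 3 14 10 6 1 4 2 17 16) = (0 6 1 3 4 2 13 15 14 10 12 5)(16 17) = [6, 3, 13, 4, 2, 0, 1, 7, 8, 9, 12, 11, 5, 15, 10, 14, 17, 16]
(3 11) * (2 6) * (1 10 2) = (1 10 2 6)(3 11) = [0, 10, 6, 11, 4, 5, 1, 7, 8, 9, 2, 3]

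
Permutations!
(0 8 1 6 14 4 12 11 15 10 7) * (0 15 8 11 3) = (0 11 8 1 6 14 4 12 3)(7 15 10) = [11, 6, 2, 0, 12, 5, 14, 15, 1, 9, 7, 8, 3, 13, 4, 10]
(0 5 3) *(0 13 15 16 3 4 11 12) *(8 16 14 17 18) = [5, 1, 2, 13, 11, 4, 6, 7, 16, 9, 10, 12, 0, 15, 17, 14, 3, 18, 8] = (0 5 4 11 12)(3 13 15 14 17 18 8 16)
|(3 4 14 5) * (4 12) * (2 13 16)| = |(2 13 16)(3 12 4 14 5)| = 15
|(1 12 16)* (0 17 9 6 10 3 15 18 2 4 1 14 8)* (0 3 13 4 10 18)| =|(0 17 9 6 18 2 10 13 4 1 12 16 14 8 3 15)| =16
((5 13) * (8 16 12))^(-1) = (5 13)(8 12 16)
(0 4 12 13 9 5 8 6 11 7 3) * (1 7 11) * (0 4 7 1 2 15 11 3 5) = (0 7 5 8 6 2 15 11 3 4 12 13 9) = [7, 1, 15, 4, 12, 8, 2, 5, 6, 0, 10, 3, 13, 9, 14, 11]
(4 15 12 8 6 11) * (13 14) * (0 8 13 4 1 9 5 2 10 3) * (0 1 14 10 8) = (1 9 5 2 8 6 11 14 4 15 12 13 10 3) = [0, 9, 8, 1, 15, 2, 11, 7, 6, 5, 3, 14, 13, 10, 4, 12]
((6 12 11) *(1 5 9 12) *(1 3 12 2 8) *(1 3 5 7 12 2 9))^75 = ((1 7 12 11 6 5)(2 8 3))^75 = (1 11)(5 12)(6 7)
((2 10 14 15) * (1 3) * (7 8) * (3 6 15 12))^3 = ((1 6 15 2 10 14 12 3)(7 8))^3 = (1 2 12 6 10 3 15 14)(7 8)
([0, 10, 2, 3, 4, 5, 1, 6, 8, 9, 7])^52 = (10)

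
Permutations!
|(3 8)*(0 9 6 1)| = |(0 9 6 1)(3 8)| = 4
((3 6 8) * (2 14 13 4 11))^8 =(2 4 14 11 13)(3 8 6)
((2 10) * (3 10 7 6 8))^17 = ((2 7 6 8 3 10))^17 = (2 10 3 8 6 7)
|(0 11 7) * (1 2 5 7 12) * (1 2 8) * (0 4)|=|(0 11 12 2 5 7 4)(1 8)|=14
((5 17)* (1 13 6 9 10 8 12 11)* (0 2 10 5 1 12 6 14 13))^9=((0 2 10 8 6 9 5 17 1)(11 12)(13 14))^9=(17)(11 12)(13 14)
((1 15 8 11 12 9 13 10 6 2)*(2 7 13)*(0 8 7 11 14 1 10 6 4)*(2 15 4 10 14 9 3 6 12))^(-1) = ((0 8 9 15 7 13 12 3 6 11 2 14 1 4))^(-1) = (0 4 1 14 2 11 6 3 12 13 7 15 9 8)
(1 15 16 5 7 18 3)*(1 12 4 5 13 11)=[0, 15, 2, 12, 5, 7, 6, 18, 8, 9, 10, 1, 4, 11, 14, 16, 13, 17, 3]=(1 15 16 13 11)(3 12 4 5 7 18)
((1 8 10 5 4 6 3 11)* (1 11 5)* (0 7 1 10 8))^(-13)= (11)(0 1 7)(3 6 4 5)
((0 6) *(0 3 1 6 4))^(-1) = ((0 4)(1 6 3))^(-1) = (0 4)(1 3 6)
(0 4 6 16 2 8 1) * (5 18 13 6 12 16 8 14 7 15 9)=(0 4 12 16 2 14 7 15 9 5 18 13 6 8 1)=[4, 0, 14, 3, 12, 18, 8, 15, 1, 5, 10, 11, 16, 6, 7, 9, 2, 17, 13]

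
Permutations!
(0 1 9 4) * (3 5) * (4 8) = (0 1 9 8 4)(3 5) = [1, 9, 2, 5, 0, 3, 6, 7, 4, 8]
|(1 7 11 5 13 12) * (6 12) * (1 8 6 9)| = |(1 7 11 5 13 9)(6 12 8)| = 6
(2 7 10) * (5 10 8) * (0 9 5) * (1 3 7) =(0 9 5 10 2 1 3 7 8) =[9, 3, 1, 7, 4, 10, 6, 8, 0, 5, 2]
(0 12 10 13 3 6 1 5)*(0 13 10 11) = (0 12 11)(1 5 13 3 6) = [12, 5, 2, 6, 4, 13, 1, 7, 8, 9, 10, 0, 11, 3]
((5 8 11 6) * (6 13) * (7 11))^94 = (5 13 7)(6 11 8)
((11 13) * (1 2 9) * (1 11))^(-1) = (1 13 11 9 2)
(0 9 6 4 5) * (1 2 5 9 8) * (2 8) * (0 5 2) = [0, 8, 2, 3, 9, 5, 4, 7, 1, 6] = (1 8)(4 9 6)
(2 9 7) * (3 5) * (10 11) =(2 9 7)(3 5)(10 11) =[0, 1, 9, 5, 4, 3, 6, 2, 8, 7, 11, 10]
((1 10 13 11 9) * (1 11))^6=((1 10 13)(9 11))^6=(13)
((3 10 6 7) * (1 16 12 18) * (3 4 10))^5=(1 16 12 18)(4 10 6 7)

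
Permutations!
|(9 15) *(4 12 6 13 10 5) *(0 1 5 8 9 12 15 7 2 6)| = |(0 1 5 4 15 12)(2 6 13 10 8 9 7)| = 42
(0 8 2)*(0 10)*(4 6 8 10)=(0 10)(2 4 6 8)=[10, 1, 4, 3, 6, 5, 8, 7, 2, 9, 0]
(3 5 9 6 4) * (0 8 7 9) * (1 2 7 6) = (0 8 6 4 3 5)(1 2 7 9) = [8, 2, 7, 5, 3, 0, 4, 9, 6, 1]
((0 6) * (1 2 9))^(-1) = (0 6)(1 9 2)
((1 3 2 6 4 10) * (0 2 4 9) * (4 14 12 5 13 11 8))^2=(0 6)(1 14 5 11 4)(2 9)(3 12 13 8 10)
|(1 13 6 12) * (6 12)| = 3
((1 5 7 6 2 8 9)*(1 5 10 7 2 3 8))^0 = (10)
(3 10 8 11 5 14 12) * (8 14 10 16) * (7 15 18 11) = (3 16 8 7 15 18 11 5 10 14 12) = [0, 1, 2, 16, 4, 10, 6, 15, 7, 9, 14, 5, 3, 13, 12, 18, 8, 17, 11]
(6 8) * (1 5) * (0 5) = (0 5 1)(6 8) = [5, 0, 2, 3, 4, 1, 8, 7, 6]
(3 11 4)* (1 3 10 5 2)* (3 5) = (1 5 2)(3 11 4 10) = [0, 5, 1, 11, 10, 2, 6, 7, 8, 9, 3, 4]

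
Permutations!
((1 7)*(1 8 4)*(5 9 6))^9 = ((1 7 8 4)(5 9 6))^9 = (9)(1 7 8 4)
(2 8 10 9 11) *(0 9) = [9, 1, 8, 3, 4, 5, 6, 7, 10, 11, 0, 2] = (0 9 11 2 8 10)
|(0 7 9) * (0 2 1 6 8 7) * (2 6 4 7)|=7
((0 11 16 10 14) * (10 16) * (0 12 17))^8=((0 11 10 14 12 17))^8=(0 10 12)(11 14 17)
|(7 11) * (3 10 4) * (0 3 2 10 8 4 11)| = |(0 3 8 4 2 10 11 7)| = 8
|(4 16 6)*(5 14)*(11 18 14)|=|(4 16 6)(5 11 18 14)|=12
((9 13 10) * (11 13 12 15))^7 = ((9 12 15 11 13 10))^7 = (9 12 15 11 13 10)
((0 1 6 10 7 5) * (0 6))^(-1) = ((0 1)(5 6 10 7))^(-1) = (0 1)(5 7 10 6)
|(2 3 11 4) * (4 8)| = |(2 3 11 8 4)| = 5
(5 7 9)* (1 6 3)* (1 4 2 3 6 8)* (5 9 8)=(9)(1 5 7 8)(2 3 4)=[0, 5, 3, 4, 2, 7, 6, 8, 1, 9]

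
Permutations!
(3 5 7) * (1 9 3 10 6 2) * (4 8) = (1 9 3 5 7 10 6 2)(4 8) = [0, 9, 1, 5, 8, 7, 2, 10, 4, 3, 6]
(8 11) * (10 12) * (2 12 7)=[0, 1, 12, 3, 4, 5, 6, 2, 11, 9, 7, 8, 10]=(2 12 10 7)(8 11)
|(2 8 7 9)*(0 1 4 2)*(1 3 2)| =6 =|(0 3 2 8 7 9)(1 4)|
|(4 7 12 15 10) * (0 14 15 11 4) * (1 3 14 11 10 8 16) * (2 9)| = |(0 11 4 7 12 10)(1 3 14 15 8 16)(2 9)| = 6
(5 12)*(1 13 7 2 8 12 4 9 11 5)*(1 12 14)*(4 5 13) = (1 4 9 11 13 7 2 8 14) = [0, 4, 8, 3, 9, 5, 6, 2, 14, 11, 10, 13, 12, 7, 1]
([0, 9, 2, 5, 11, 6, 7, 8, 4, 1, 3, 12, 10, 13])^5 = [0, 9, 2, 4, 5, 11, 12, 10, 3, 1, 8, 6, 7, 13]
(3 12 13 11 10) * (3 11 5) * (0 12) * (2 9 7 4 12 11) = (0 11 10 2 9 7 4 12 13 5 3) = [11, 1, 9, 0, 12, 3, 6, 4, 8, 7, 2, 10, 13, 5]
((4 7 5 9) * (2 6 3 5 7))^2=(2 3 9)(4 6 5)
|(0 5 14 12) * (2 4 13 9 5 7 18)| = |(0 7 18 2 4 13 9 5 14 12)| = 10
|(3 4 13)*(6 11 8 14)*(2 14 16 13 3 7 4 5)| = |(2 14 6 11 8 16 13 7 4 3 5)| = 11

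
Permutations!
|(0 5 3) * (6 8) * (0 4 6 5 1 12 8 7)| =9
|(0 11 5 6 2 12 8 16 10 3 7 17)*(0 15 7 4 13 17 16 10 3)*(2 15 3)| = 44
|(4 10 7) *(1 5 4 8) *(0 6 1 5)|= |(0 6 1)(4 10 7 8 5)|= 15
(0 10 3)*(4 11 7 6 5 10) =(0 4 11 7 6 5 10 3) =[4, 1, 2, 0, 11, 10, 5, 6, 8, 9, 3, 7]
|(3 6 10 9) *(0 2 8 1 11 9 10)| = 8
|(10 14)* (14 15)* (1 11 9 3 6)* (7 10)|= 20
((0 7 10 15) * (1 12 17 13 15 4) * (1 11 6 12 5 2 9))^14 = (0 11 13 10 12)(1 2)(4 17 7 6 15)(5 9)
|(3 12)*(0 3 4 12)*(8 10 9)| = |(0 3)(4 12)(8 10 9)| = 6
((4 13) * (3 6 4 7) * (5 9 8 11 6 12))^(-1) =(3 7 13 4 6 11 8 9 5 12) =((3 12 5 9 8 11 6 4 13 7))^(-1)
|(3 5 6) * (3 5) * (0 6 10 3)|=|(0 6 5 10 3)|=5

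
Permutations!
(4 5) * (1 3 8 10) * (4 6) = (1 3 8 10)(4 5 6) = [0, 3, 2, 8, 5, 6, 4, 7, 10, 9, 1]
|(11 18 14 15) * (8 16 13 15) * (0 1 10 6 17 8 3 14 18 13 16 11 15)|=|(18)(0 1 10 6 17 8 11 13)(3 14)|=8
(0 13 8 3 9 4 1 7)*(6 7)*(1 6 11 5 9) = [13, 11, 2, 1, 6, 9, 7, 0, 3, 4, 10, 5, 12, 8] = (0 13 8 3 1 11 5 9 4 6 7)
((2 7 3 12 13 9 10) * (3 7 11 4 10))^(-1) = ((2 11 4 10)(3 12 13 9))^(-1) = (2 10 4 11)(3 9 13 12)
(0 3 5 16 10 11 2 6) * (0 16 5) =(0 3)(2 6 16 10 11) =[3, 1, 6, 0, 4, 5, 16, 7, 8, 9, 11, 2, 12, 13, 14, 15, 10]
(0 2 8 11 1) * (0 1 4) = [2, 1, 8, 3, 0, 5, 6, 7, 11, 9, 10, 4] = (0 2 8 11 4)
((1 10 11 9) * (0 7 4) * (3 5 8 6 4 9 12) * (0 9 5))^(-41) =((0 7 5 8 6 4 9 1 10 11 12 3))^(-41) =(0 1 5 11 6 3 9 7 10 8 12 4)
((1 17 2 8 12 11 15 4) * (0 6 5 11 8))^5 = ((0 6 5 11 15 4 1 17 2)(8 12))^5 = (0 4 6 1 5 17 11 2 15)(8 12)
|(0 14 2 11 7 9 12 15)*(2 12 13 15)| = |(0 14 12 2 11 7 9 13 15)| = 9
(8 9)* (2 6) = (2 6)(8 9) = [0, 1, 6, 3, 4, 5, 2, 7, 9, 8]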